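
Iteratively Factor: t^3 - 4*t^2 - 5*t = (t)*(t^2 - 4*t - 5) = t*(t + 1)*(t - 5)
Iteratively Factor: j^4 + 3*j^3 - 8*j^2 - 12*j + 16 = (j - 2)*(j^3 + 5*j^2 + 2*j - 8) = (j - 2)*(j + 4)*(j^2 + j - 2) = (j - 2)*(j + 2)*(j + 4)*(j - 1)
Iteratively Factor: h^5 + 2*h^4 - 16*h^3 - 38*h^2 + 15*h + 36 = (h - 4)*(h^4 + 6*h^3 + 8*h^2 - 6*h - 9) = (h - 4)*(h + 3)*(h^3 + 3*h^2 - h - 3) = (h - 4)*(h + 3)^2*(h^2 - 1) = (h - 4)*(h + 1)*(h + 3)^2*(h - 1)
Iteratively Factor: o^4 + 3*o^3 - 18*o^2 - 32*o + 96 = (o + 4)*(o^3 - o^2 - 14*o + 24) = (o + 4)^2*(o^2 - 5*o + 6) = (o - 2)*(o + 4)^2*(o - 3)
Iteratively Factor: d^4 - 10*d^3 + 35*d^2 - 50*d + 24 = (d - 3)*(d^3 - 7*d^2 + 14*d - 8) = (d - 4)*(d - 3)*(d^2 - 3*d + 2) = (d - 4)*(d - 3)*(d - 1)*(d - 2)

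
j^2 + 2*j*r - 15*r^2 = (j - 3*r)*(j + 5*r)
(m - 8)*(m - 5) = m^2 - 13*m + 40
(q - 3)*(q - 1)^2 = q^3 - 5*q^2 + 7*q - 3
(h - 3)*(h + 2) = h^2 - h - 6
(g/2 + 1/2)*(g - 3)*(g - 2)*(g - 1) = g^4/2 - 5*g^3/2 + 5*g^2/2 + 5*g/2 - 3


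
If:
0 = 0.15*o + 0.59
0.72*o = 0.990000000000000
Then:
No Solution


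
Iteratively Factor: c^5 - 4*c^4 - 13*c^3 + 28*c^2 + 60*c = (c)*(c^4 - 4*c^3 - 13*c^2 + 28*c + 60) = c*(c + 2)*(c^3 - 6*c^2 - c + 30) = c*(c - 5)*(c + 2)*(c^2 - c - 6) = c*(c - 5)*(c + 2)^2*(c - 3)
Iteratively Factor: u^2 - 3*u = (u)*(u - 3)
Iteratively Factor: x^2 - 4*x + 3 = (x - 1)*(x - 3)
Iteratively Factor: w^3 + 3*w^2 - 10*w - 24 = (w - 3)*(w^2 + 6*w + 8) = (w - 3)*(w + 2)*(w + 4)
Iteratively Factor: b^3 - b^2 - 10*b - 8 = (b - 4)*(b^2 + 3*b + 2) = (b - 4)*(b + 1)*(b + 2)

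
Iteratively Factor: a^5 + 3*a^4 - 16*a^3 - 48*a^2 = (a + 3)*(a^4 - 16*a^2) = (a - 4)*(a + 3)*(a^3 + 4*a^2) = (a - 4)*(a + 3)*(a + 4)*(a^2) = a*(a - 4)*(a + 3)*(a + 4)*(a)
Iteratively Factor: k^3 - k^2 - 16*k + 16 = (k - 4)*(k^2 + 3*k - 4) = (k - 4)*(k + 4)*(k - 1)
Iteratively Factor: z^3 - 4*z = (z)*(z^2 - 4) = z*(z - 2)*(z + 2)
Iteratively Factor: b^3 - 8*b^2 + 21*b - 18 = (b - 3)*(b^2 - 5*b + 6) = (b - 3)^2*(b - 2)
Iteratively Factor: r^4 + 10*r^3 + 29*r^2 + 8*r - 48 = (r + 3)*(r^3 + 7*r^2 + 8*r - 16) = (r + 3)*(r + 4)*(r^2 + 3*r - 4) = (r - 1)*(r + 3)*(r + 4)*(r + 4)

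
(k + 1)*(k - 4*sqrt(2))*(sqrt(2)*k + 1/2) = sqrt(2)*k^3 - 15*k^2/2 + sqrt(2)*k^2 - 15*k/2 - 2*sqrt(2)*k - 2*sqrt(2)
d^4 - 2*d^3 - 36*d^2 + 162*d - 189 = (d - 3)^3*(d + 7)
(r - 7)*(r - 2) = r^2 - 9*r + 14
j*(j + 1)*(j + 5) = j^3 + 6*j^2 + 5*j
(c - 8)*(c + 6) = c^2 - 2*c - 48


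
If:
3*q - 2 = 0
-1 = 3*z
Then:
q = 2/3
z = -1/3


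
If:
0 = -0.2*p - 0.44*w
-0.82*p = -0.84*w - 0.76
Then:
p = 0.63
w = -0.29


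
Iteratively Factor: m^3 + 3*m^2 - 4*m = (m)*(m^2 + 3*m - 4) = m*(m + 4)*(m - 1)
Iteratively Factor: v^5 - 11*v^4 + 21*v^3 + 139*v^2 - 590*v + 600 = (v - 5)*(v^4 - 6*v^3 - 9*v^2 + 94*v - 120) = (v - 5)*(v - 3)*(v^3 - 3*v^2 - 18*v + 40) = (v - 5)^2*(v - 3)*(v^2 + 2*v - 8) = (v - 5)^2*(v - 3)*(v - 2)*(v + 4)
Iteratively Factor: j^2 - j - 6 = (j + 2)*(j - 3)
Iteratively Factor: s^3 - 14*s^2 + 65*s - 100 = (s - 5)*(s^2 - 9*s + 20) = (s - 5)*(s - 4)*(s - 5)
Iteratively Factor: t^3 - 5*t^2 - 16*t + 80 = (t + 4)*(t^2 - 9*t + 20) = (t - 5)*(t + 4)*(t - 4)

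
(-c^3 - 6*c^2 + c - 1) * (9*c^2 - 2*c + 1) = -9*c^5 - 52*c^4 + 20*c^3 - 17*c^2 + 3*c - 1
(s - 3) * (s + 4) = s^2 + s - 12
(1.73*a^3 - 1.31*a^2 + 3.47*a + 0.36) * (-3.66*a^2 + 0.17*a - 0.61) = -6.3318*a^5 + 5.0887*a^4 - 13.9782*a^3 + 0.0714000000000001*a^2 - 2.0555*a - 0.2196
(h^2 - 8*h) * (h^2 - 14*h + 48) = h^4 - 22*h^3 + 160*h^2 - 384*h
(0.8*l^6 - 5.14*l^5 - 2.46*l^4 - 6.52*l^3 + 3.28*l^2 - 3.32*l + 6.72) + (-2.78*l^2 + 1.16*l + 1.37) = 0.8*l^6 - 5.14*l^5 - 2.46*l^4 - 6.52*l^3 + 0.5*l^2 - 2.16*l + 8.09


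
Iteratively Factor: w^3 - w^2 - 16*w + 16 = (w + 4)*(w^2 - 5*w + 4) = (w - 1)*(w + 4)*(w - 4)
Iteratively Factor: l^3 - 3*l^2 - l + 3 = (l - 1)*(l^2 - 2*l - 3) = (l - 3)*(l - 1)*(l + 1)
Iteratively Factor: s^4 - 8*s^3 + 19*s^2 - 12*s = (s - 4)*(s^3 - 4*s^2 + 3*s) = (s - 4)*(s - 1)*(s^2 - 3*s) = s*(s - 4)*(s - 1)*(s - 3)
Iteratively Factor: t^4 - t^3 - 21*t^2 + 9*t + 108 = (t + 3)*(t^3 - 4*t^2 - 9*t + 36) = (t + 3)^2*(t^2 - 7*t + 12) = (t - 3)*(t + 3)^2*(t - 4)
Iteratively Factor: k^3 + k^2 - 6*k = (k)*(k^2 + k - 6) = k*(k - 2)*(k + 3)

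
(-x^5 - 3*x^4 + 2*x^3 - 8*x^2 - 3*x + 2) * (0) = 0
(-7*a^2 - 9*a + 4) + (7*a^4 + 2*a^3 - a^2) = 7*a^4 + 2*a^3 - 8*a^2 - 9*a + 4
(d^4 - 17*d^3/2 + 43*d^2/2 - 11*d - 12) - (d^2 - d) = d^4 - 17*d^3/2 + 41*d^2/2 - 10*d - 12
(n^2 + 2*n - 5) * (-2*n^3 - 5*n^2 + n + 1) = -2*n^5 - 9*n^4 + n^3 + 28*n^2 - 3*n - 5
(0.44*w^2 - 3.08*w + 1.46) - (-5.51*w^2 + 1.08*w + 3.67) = 5.95*w^2 - 4.16*w - 2.21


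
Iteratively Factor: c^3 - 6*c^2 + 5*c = (c)*(c^2 - 6*c + 5) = c*(c - 5)*(c - 1)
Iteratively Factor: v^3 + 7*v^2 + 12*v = (v)*(v^2 + 7*v + 12) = v*(v + 3)*(v + 4)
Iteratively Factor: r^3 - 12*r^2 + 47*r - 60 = (r - 5)*(r^2 - 7*r + 12) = (r - 5)*(r - 4)*(r - 3)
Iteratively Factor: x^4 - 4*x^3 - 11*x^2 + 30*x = (x + 3)*(x^3 - 7*x^2 + 10*x) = x*(x + 3)*(x^2 - 7*x + 10) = x*(x - 5)*(x + 3)*(x - 2)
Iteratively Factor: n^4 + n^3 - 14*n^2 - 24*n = (n + 3)*(n^3 - 2*n^2 - 8*n) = n*(n + 3)*(n^2 - 2*n - 8) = n*(n - 4)*(n + 3)*(n + 2)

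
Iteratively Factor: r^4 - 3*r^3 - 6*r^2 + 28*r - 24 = (r + 3)*(r^3 - 6*r^2 + 12*r - 8) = (r - 2)*(r + 3)*(r^2 - 4*r + 4) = (r - 2)^2*(r + 3)*(r - 2)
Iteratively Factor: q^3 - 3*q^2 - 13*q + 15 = (q + 3)*(q^2 - 6*q + 5) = (q - 1)*(q + 3)*(q - 5)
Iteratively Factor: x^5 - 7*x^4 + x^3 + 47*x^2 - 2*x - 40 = (x + 1)*(x^4 - 8*x^3 + 9*x^2 + 38*x - 40) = (x - 1)*(x + 1)*(x^3 - 7*x^2 + 2*x + 40) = (x - 5)*(x - 1)*(x + 1)*(x^2 - 2*x - 8) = (x - 5)*(x - 1)*(x + 1)*(x + 2)*(x - 4)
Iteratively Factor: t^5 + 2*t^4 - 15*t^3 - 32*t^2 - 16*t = (t + 1)*(t^4 + t^3 - 16*t^2 - 16*t) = (t + 1)*(t + 4)*(t^3 - 3*t^2 - 4*t) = (t + 1)^2*(t + 4)*(t^2 - 4*t) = (t - 4)*(t + 1)^2*(t + 4)*(t)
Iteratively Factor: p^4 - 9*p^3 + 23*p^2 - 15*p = (p - 1)*(p^3 - 8*p^2 + 15*p) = (p - 3)*(p - 1)*(p^2 - 5*p) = (p - 5)*(p - 3)*(p - 1)*(p)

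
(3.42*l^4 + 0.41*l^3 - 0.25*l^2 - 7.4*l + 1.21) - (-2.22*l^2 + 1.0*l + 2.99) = 3.42*l^4 + 0.41*l^3 + 1.97*l^2 - 8.4*l - 1.78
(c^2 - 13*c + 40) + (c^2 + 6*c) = 2*c^2 - 7*c + 40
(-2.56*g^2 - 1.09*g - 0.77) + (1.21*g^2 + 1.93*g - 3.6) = -1.35*g^2 + 0.84*g - 4.37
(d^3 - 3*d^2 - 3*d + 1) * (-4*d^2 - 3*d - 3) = -4*d^5 + 9*d^4 + 18*d^3 + 14*d^2 + 6*d - 3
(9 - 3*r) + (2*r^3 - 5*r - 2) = 2*r^3 - 8*r + 7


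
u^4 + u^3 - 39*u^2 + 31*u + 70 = (u - 5)*(u - 2)*(u + 1)*(u + 7)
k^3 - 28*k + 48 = (k - 4)*(k - 2)*(k + 6)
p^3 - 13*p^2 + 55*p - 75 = (p - 5)^2*(p - 3)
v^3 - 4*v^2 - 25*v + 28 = (v - 7)*(v - 1)*(v + 4)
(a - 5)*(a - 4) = a^2 - 9*a + 20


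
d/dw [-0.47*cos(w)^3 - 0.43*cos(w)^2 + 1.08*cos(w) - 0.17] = (1.41*cos(w)^2 + 0.86*cos(w) - 1.08)*sin(w)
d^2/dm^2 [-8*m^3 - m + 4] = -48*m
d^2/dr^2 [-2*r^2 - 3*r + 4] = -4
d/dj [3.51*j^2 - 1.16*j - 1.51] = 7.02*j - 1.16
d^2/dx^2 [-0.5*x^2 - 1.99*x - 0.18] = -1.00000000000000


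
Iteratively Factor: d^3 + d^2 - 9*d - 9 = (d + 1)*(d^2 - 9) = (d + 1)*(d + 3)*(d - 3)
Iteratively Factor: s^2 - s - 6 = (s - 3)*(s + 2)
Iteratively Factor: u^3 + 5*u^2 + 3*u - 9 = (u + 3)*(u^2 + 2*u - 3) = (u + 3)^2*(u - 1)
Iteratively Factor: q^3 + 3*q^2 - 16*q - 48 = (q - 4)*(q^2 + 7*q + 12) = (q - 4)*(q + 4)*(q + 3)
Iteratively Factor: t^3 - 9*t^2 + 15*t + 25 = (t - 5)*(t^2 - 4*t - 5) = (t - 5)^2*(t + 1)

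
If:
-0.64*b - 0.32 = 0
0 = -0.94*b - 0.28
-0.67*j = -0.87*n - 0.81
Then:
No Solution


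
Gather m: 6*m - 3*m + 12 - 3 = 3*m + 9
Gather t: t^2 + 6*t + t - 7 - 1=t^2 + 7*t - 8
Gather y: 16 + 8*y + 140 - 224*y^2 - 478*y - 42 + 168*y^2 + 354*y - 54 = -56*y^2 - 116*y + 60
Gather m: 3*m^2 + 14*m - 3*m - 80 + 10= 3*m^2 + 11*m - 70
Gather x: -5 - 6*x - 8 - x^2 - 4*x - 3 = -x^2 - 10*x - 16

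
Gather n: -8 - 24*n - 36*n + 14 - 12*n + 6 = 12 - 72*n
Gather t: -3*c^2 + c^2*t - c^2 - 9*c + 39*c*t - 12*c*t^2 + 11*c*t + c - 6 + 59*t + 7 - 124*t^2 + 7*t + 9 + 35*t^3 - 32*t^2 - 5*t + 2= -4*c^2 - 8*c + 35*t^3 + t^2*(-12*c - 156) + t*(c^2 + 50*c + 61) + 12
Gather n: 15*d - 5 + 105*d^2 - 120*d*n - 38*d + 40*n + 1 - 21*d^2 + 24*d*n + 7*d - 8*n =84*d^2 - 16*d + n*(32 - 96*d) - 4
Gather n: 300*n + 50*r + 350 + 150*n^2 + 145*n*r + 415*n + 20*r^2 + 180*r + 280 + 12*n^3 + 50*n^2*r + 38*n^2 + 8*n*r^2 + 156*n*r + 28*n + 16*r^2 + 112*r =12*n^3 + n^2*(50*r + 188) + n*(8*r^2 + 301*r + 743) + 36*r^2 + 342*r + 630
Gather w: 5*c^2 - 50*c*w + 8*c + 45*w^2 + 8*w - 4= 5*c^2 + 8*c + 45*w^2 + w*(8 - 50*c) - 4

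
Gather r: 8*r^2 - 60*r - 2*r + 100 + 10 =8*r^2 - 62*r + 110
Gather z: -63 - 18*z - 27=-18*z - 90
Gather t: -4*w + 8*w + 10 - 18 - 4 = 4*w - 12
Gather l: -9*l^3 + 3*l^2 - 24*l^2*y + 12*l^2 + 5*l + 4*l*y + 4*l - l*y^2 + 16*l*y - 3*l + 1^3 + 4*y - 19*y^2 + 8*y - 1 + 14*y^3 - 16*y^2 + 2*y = -9*l^3 + l^2*(15 - 24*y) + l*(-y^2 + 20*y + 6) + 14*y^3 - 35*y^2 + 14*y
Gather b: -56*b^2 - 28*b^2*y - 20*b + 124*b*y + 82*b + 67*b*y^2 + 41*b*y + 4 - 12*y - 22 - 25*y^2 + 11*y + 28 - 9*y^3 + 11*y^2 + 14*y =b^2*(-28*y - 56) + b*(67*y^2 + 165*y + 62) - 9*y^3 - 14*y^2 + 13*y + 10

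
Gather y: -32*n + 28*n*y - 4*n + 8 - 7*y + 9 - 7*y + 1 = -36*n + y*(28*n - 14) + 18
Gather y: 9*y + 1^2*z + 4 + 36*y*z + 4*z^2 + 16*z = y*(36*z + 9) + 4*z^2 + 17*z + 4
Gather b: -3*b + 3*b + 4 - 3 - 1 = 0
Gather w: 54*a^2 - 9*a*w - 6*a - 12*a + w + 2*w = 54*a^2 - 18*a + w*(3 - 9*a)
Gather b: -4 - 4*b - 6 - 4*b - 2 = -8*b - 12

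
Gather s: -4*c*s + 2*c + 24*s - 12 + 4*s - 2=2*c + s*(28 - 4*c) - 14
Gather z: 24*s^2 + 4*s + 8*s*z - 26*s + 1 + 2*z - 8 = 24*s^2 - 22*s + z*(8*s + 2) - 7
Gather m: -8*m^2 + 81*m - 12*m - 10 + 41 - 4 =-8*m^2 + 69*m + 27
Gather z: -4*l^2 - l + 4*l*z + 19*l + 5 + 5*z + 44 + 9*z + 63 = -4*l^2 + 18*l + z*(4*l + 14) + 112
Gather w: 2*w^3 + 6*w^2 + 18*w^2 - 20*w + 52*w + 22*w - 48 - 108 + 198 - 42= 2*w^3 + 24*w^2 + 54*w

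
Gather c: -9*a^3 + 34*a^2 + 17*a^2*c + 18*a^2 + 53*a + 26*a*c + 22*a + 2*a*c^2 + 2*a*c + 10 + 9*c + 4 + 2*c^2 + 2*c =-9*a^3 + 52*a^2 + 75*a + c^2*(2*a + 2) + c*(17*a^2 + 28*a + 11) + 14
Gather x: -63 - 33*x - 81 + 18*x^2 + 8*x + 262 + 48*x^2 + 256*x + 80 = 66*x^2 + 231*x + 198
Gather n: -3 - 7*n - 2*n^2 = -2*n^2 - 7*n - 3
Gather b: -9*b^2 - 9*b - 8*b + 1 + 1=-9*b^2 - 17*b + 2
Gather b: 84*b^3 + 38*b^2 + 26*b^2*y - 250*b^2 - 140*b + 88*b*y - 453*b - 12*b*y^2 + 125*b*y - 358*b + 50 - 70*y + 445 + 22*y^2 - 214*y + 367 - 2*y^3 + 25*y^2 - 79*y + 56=84*b^3 + b^2*(26*y - 212) + b*(-12*y^2 + 213*y - 951) - 2*y^3 + 47*y^2 - 363*y + 918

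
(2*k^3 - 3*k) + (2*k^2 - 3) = 2*k^3 + 2*k^2 - 3*k - 3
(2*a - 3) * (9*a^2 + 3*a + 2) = 18*a^3 - 21*a^2 - 5*a - 6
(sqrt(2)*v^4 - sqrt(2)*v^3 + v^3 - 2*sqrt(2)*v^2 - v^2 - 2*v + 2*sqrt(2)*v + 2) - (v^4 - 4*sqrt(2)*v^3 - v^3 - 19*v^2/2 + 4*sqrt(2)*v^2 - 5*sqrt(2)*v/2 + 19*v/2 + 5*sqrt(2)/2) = -v^4 + sqrt(2)*v^4 + 2*v^3 + 3*sqrt(2)*v^3 - 6*sqrt(2)*v^2 + 17*v^2/2 - 23*v/2 + 9*sqrt(2)*v/2 - 5*sqrt(2)/2 + 2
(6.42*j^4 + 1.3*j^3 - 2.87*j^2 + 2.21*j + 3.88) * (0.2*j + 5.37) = 1.284*j^5 + 34.7354*j^4 + 6.407*j^3 - 14.9699*j^2 + 12.6437*j + 20.8356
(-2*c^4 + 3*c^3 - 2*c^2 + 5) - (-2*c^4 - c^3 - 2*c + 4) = 4*c^3 - 2*c^2 + 2*c + 1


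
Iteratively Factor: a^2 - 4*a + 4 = (a - 2)*(a - 2)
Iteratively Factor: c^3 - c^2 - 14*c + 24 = (c - 2)*(c^2 + c - 12) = (c - 3)*(c - 2)*(c + 4)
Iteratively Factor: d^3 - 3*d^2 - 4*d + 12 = (d - 3)*(d^2 - 4) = (d - 3)*(d + 2)*(d - 2)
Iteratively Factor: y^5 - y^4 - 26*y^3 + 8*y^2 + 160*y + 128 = (y + 2)*(y^4 - 3*y^3 - 20*y^2 + 48*y + 64) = (y + 1)*(y + 2)*(y^3 - 4*y^2 - 16*y + 64) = (y + 1)*(y + 2)*(y + 4)*(y^2 - 8*y + 16) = (y - 4)*(y + 1)*(y + 2)*(y + 4)*(y - 4)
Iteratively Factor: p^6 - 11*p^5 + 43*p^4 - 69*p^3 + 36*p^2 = (p - 3)*(p^5 - 8*p^4 + 19*p^3 - 12*p^2) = p*(p - 3)*(p^4 - 8*p^3 + 19*p^2 - 12*p) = p*(p - 3)^2*(p^3 - 5*p^2 + 4*p) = p*(p - 4)*(p - 3)^2*(p^2 - p) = p*(p - 4)*(p - 3)^2*(p - 1)*(p)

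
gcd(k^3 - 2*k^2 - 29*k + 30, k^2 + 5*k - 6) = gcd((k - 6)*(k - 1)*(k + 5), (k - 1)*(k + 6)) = k - 1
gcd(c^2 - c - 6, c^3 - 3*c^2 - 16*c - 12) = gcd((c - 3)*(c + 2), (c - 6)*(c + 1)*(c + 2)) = c + 2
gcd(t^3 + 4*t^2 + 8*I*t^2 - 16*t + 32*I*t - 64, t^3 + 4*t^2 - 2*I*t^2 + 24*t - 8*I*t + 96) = t^2 + t*(4 + 4*I) + 16*I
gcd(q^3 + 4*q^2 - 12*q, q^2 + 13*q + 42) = q + 6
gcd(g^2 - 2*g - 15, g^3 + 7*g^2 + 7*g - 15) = g + 3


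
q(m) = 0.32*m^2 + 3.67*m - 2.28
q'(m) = 0.64*m + 3.67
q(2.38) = 8.27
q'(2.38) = 5.19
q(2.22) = 7.44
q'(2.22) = 5.09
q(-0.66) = -4.56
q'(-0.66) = 3.25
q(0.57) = -0.08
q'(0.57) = 4.03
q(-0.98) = -5.57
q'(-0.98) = 3.04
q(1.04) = 1.88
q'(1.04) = 4.34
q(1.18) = 2.50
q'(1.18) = 4.43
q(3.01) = 11.67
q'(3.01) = 5.60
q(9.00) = 56.67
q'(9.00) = 9.43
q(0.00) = -2.28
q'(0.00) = 3.67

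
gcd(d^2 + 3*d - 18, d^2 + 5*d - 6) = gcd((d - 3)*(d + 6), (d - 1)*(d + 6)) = d + 6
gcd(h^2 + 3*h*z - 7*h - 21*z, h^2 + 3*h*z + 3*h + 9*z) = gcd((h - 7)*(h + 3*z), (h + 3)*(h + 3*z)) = h + 3*z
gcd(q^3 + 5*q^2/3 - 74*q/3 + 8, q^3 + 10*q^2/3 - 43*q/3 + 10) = q + 6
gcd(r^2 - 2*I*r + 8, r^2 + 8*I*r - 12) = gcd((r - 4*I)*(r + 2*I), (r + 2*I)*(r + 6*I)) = r + 2*I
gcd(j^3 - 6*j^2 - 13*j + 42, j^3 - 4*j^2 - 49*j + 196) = j - 7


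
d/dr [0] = 0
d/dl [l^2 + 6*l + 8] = 2*l + 6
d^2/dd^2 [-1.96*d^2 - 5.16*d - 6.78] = -3.92000000000000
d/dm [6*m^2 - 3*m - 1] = 12*m - 3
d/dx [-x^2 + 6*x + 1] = 6 - 2*x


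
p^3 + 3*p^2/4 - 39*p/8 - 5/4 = (p - 2)*(p + 1/4)*(p + 5/2)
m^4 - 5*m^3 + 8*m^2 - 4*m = m*(m - 2)^2*(m - 1)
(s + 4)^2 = s^2 + 8*s + 16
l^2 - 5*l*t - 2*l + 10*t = (l - 2)*(l - 5*t)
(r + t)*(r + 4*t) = r^2 + 5*r*t + 4*t^2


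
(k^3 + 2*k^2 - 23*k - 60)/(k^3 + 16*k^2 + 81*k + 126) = (k^2 - k - 20)/(k^2 + 13*k + 42)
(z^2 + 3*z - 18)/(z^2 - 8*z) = (z^2 + 3*z - 18)/(z*(z - 8))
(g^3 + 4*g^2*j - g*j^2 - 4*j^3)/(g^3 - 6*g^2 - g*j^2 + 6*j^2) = (g + 4*j)/(g - 6)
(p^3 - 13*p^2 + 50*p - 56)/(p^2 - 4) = (p^2 - 11*p + 28)/(p + 2)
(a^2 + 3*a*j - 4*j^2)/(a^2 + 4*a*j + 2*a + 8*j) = (a - j)/(a + 2)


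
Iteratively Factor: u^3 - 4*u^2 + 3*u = (u)*(u^2 - 4*u + 3) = u*(u - 1)*(u - 3)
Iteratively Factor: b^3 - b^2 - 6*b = (b)*(b^2 - b - 6) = b*(b - 3)*(b + 2)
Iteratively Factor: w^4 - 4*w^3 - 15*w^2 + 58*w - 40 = (w - 1)*(w^3 - 3*w^2 - 18*w + 40) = (w - 5)*(w - 1)*(w^2 + 2*w - 8) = (w - 5)*(w - 1)*(w + 4)*(w - 2)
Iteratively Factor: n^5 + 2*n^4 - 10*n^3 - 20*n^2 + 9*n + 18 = (n + 3)*(n^4 - n^3 - 7*n^2 + n + 6) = (n - 1)*(n + 3)*(n^3 - 7*n - 6) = (n - 1)*(n + 2)*(n + 3)*(n^2 - 2*n - 3) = (n - 3)*(n - 1)*(n + 2)*(n + 3)*(n + 1)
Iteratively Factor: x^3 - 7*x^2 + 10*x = (x - 2)*(x^2 - 5*x) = x*(x - 2)*(x - 5)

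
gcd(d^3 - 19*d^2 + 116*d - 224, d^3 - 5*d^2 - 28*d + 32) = d - 8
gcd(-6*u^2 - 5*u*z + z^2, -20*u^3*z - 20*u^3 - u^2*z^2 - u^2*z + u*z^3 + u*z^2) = 1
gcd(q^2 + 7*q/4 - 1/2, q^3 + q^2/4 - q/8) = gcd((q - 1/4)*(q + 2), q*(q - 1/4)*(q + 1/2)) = q - 1/4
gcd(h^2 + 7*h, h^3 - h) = h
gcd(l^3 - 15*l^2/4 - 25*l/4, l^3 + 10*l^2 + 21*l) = l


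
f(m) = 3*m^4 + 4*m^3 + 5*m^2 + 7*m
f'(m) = 12*m^3 + 12*m^2 + 10*m + 7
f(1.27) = 32.95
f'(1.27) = 63.64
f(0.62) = 7.66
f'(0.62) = 20.67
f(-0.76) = -3.19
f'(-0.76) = 1.06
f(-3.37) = 267.04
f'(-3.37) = -349.69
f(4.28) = 1441.85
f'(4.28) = 1210.45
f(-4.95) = 1403.83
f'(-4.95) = -1203.92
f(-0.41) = -2.22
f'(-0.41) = 4.09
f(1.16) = 26.52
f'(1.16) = 53.48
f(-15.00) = 139395.00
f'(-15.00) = -37943.00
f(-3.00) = 159.00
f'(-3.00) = -239.00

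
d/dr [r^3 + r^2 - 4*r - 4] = 3*r^2 + 2*r - 4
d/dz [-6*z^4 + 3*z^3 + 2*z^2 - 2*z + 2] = -24*z^3 + 9*z^2 + 4*z - 2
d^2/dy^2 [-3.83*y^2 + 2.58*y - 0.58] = -7.66000000000000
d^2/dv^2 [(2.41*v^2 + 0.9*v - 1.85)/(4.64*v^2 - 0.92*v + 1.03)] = (59.328896*v^3 - 308.085792*v^2 + 21.576*v + 21.370578)/(99.897344*v^6 - 59.421696*v^5 + 78.308352*v^4 - 27.159872*v^3 + 17.383104*v^2 - 2.928084*v + 1.092727)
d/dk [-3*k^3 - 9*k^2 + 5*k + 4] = -9*k^2 - 18*k + 5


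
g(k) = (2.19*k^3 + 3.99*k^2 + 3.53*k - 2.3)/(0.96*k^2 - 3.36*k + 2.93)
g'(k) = (3.36 - 1.92*k)*(2.19*k^3 + 3.99*k^2 + 3.53*k - 2.3)/(0.96*k^2 - 3.36*k + 2.93)^2 + (6.57*k^2 + 7.98*k + 3.53)/(0.96*k^2 - 3.36*k + 2.93) = (2.1024*k^4 - 14.7168*k^3 + 2.4549*k^2 + 27.7974*k + 2.6149)/(0.9216*k^4 - 6.4512*k^3 + 16.9152*k^2 - 19.6896*k + 8.5849)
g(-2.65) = -1.31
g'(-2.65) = 0.94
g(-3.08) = -1.76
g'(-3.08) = 1.12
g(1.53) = 556.30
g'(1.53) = 7297.56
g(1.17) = 34.51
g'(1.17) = 192.65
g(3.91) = 45.52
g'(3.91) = -11.99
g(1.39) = 141.56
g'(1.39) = 1093.95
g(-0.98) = -0.56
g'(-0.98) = -0.13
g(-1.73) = -0.67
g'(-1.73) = 0.42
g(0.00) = -0.78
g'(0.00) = 0.30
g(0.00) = -0.78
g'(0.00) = 0.30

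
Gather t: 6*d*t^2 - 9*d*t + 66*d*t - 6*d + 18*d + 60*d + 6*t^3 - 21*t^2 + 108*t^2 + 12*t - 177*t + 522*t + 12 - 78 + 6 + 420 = 72*d + 6*t^3 + t^2*(6*d + 87) + t*(57*d + 357) + 360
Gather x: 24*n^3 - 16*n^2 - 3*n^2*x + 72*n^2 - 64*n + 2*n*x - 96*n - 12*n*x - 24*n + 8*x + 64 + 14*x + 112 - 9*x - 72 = 24*n^3 + 56*n^2 - 184*n + x*(-3*n^2 - 10*n + 13) + 104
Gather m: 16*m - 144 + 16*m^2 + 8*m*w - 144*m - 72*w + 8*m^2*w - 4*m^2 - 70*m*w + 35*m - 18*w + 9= m^2*(8*w + 12) + m*(-62*w - 93) - 90*w - 135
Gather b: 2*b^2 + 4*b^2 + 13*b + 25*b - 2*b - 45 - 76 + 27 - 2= 6*b^2 + 36*b - 96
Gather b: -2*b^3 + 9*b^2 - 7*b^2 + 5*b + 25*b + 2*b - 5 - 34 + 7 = -2*b^3 + 2*b^2 + 32*b - 32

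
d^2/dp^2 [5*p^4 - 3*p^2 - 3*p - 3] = 60*p^2 - 6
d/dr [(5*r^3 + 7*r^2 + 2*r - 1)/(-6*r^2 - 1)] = (-30*r^4 - 3*r^2 - 26*r - 2)/(36*r^4 + 12*r^2 + 1)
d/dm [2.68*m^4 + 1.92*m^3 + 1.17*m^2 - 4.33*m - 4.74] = 10.72*m^3 + 5.76*m^2 + 2.34*m - 4.33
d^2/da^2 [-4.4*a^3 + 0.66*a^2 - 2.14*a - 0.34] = 1.32 - 26.4*a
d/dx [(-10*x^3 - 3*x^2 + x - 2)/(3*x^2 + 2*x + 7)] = (-30*x^4 - 40*x^3 - 219*x^2 - 30*x + 11)/(9*x^4 + 12*x^3 + 46*x^2 + 28*x + 49)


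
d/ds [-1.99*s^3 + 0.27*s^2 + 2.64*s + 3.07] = -5.97*s^2 + 0.54*s + 2.64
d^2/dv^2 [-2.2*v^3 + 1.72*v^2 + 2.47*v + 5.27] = 3.44 - 13.2*v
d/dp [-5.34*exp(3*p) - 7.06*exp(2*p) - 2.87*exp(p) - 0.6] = (-16.02*exp(2*p) - 14.12*exp(p) - 2.87)*exp(p)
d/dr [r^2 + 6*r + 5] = 2*r + 6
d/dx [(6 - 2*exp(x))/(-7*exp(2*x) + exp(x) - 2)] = 2*(-(exp(x) - 3)*(14*exp(x) - 1) + 7*exp(2*x) - exp(x) + 2)*exp(x)/(7*exp(2*x) - exp(x) + 2)^2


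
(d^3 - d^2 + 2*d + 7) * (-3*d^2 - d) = -3*d^5 + 2*d^4 - 5*d^3 - 23*d^2 - 7*d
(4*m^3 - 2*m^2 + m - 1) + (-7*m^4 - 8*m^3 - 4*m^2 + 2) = -7*m^4 - 4*m^3 - 6*m^2 + m + 1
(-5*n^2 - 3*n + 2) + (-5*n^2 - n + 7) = -10*n^2 - 4*n + 9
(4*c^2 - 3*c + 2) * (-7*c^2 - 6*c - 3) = -28*c^4 - 3*c^3 - 8*c^2 - 3*c - 6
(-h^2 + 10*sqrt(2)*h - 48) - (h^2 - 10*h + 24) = -2*h^2 + 10*h + 10*sqrt(2)*h - 72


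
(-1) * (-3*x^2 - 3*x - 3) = 3*x^2 + 3*x + 3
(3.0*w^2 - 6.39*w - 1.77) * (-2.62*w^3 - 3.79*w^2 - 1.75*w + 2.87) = -7.86*w^5 + 5.3718*w^4 + 23.6055*w^3 + 26.5008*w^2 - 15.2418*w - 5.0799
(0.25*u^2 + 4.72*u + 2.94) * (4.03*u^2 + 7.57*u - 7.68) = 1.0075*u^4 + 20.9141*u^3 + 45.6586*u^2 - 13.9938*u - 22.5792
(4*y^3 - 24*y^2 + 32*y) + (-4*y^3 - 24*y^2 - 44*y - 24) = -48*y^2 - 12*y - 24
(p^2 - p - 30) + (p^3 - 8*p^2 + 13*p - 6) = p^3 - 7*p^2 + 12*p - 36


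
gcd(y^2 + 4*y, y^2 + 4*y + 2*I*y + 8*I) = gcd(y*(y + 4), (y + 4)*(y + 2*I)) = y + 4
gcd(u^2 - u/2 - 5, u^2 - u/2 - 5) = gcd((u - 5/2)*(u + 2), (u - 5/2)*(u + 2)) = u^2 - u/2 - 5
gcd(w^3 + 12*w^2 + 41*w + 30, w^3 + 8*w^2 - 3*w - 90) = w^2 + 11*w + 30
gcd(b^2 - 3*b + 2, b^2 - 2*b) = b - 2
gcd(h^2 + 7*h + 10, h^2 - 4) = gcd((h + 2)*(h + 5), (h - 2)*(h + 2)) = h + 2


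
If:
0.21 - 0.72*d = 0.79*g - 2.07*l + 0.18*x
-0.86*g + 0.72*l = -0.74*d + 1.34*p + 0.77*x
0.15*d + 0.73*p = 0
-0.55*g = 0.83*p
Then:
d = 0.652389132182502*x + 0.0673640898627291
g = 0.202297501760203*x + 0.0208887401940468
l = 0.391079807517856*x - 0.0700462563021923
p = -0.134052561407363*x - 0.0138419362731635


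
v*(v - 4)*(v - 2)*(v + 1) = v^4 - 5*v^3 + 2*v^2 + 8*v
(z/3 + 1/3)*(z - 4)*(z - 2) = z^3/3 - 5*z^2/3 + 2*z/3 + 8/3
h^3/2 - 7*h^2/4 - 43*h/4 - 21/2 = (h/2 + 1)*(h - 7)*(h + 3/2)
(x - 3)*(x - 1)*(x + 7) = x^3 + 3*x^2 - 25*x + 21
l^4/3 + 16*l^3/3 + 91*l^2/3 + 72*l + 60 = (l/3 + 1)*(l + 2)*(l + 5)*(l + 6)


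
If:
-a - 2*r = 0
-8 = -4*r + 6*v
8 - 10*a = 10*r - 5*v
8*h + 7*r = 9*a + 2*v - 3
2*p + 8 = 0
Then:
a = 1/5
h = -33/80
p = -4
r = -1/10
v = -7/5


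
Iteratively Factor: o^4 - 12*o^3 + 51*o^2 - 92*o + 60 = (o - 2)*(o^3 - 10*o^2 + 31*o - 30) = (o - 5)*(o - 2)*(o^2 - 5*o + 6) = (o - 5)*(o - 3)*(o - 2)*(o - 2)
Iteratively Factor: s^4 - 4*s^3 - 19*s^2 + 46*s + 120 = (s - 5)*(s^3 + s^2 - 14*s - 24) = (s - 5)*(s + 2)*(s^2 - s - 12) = (s - 5)*(s - 4)*(s + 2)*(s + 3)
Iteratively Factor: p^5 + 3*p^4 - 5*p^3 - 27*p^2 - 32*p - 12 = (p - 3)*(p^4 + 6*p^3 + 13*p^2 + 12*p + 4) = (p - 3)*(p + 2)*(p^3 + 4*p^2 + 5*p + 2) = (p - 3)*(p + 2)^2*(p^2 + 2*p + 1) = (p - 3)*(p + 1)*(p + 2)^2*(p + 1)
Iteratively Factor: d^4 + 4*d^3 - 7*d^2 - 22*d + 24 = (d + 4)*(d^3 - 7*d + 6) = (d + 3)*(d + 4)*(d^2 - 3*d + 2) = (d - 2)*(d + 3)*(d + 4)*(d - 1)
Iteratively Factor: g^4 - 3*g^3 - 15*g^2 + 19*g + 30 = (g + 3)*(g^3 - 6*g^2 + 3*g + 10) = (g + 1)*(g + 3)*(g^2 - 7*g + 10) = (g - 2)*(g + 1)*(g + 3)*(g - 5)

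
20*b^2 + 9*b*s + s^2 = (4*b + s)*(5*b + s)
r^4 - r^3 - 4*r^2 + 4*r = r*(r - 2)*(r - 1)*(r + 2)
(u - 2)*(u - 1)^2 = u^3 - 4*u^2 + 5*u - 2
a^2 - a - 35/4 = (a - 7/2)*(a + 5/2)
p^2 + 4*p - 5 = (p - 1)*(p + 5)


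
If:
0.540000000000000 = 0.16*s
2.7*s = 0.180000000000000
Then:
No Solution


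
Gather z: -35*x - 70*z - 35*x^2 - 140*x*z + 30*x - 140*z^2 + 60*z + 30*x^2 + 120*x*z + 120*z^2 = -5*x^2 - 5*x - 20*z^2 + z*(-20*x - 10)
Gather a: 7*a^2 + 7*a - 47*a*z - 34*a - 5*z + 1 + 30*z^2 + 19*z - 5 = 7*a^2 + a*(-47*z - 27) + 30*z^2 + 14*z - 4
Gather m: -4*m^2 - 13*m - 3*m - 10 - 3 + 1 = -4*m^2 - 16*m - 12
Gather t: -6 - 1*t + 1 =-t - 5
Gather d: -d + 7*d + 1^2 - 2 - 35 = 6*d - 36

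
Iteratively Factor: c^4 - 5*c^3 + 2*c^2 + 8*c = (c - 2)*(c^3 - 3*c^2 - 4*c) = (c - 2)*(c + 1)*(c^2 - 4*c) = c*(c - 2)*(c + 1)*(c - 4)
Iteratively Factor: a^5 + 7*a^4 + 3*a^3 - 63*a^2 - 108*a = (a + 3)*(a^4 + 4*a^3 - 9*a^2 - 36*a) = a*(a + 3)*(a^3 + 4*a^2 - 9*a - 36) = a*(a - 3)*(a + 3)*(a^2 + 7*a + 12) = a*(a - 3)*(a + 3)*(a + 4)*(a + 3)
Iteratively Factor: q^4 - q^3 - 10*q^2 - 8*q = (q + 2)*(q^3 - 3*q^2 - 4*q) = (q - 4)*(q + 2)*(q^2 + q) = (q - 4)*(q + 1)*(q + 2)*(q)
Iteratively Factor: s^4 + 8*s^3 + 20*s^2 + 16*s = (s + 4)*(s^3 + 4*s^2 + 4*s) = (s + 2)*(s + 4)*(s^2 + 2*s) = (s + 2)^2*(s + 4)*(s)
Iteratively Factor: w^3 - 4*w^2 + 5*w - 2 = (w - 1)*(w^2 - 3*w + 2) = (w - 1)^2*(w - 2)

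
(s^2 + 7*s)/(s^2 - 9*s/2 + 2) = 2*s*(s + 7)/(2*s^2 - 9*s + 4)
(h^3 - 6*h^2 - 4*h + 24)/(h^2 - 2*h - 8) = (h^2 - 8*h + 12)/(h - 4)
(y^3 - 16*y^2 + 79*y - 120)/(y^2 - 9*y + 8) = (y^2 - 8*y + 15)/(y - 1)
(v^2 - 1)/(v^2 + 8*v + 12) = (v^2 - 1)/(v^2 + 8*v + 12)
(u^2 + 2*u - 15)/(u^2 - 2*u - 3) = (u + 5)/(u + 1)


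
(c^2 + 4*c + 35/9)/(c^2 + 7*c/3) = (c + 5/3)/c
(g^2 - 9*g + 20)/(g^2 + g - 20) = (g - 5)/(g + 5)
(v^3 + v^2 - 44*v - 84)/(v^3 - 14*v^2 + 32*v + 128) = (v^2 - v - 42)/(v^2 - 16*v + 64)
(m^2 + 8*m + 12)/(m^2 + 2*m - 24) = (m + 2)/(m - 4)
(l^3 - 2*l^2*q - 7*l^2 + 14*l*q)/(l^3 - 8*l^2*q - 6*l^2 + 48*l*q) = (l^2 - 2*l*q - 7*l + 14*q)/(l^2 - 8*l*q - 6*l + 48*q)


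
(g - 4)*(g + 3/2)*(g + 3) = g^3 + g^2/2 - 27*g/2 - 18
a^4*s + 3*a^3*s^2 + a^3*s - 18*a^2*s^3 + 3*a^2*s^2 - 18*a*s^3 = a*(a - 3*s)*(a + 6*s)*(a*s + s)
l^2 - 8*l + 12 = (l - 6)*(l - 2)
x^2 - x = x*(x - 1)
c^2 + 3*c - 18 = (c - 3)*(c + 6)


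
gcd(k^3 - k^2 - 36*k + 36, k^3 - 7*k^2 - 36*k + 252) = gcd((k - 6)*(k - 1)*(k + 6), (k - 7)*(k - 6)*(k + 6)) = k^2 - 36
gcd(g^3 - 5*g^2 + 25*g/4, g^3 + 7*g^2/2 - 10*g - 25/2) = g - 5/2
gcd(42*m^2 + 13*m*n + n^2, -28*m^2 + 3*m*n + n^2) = 7*m + n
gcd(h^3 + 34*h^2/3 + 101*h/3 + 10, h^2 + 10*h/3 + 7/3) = 1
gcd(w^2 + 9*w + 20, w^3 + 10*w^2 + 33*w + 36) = w + 4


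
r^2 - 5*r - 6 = (r - 6)*(r + 1)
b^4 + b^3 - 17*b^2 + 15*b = b*(b - 3)*(b - 1)*(b + 5)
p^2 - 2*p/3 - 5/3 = (p - 5/3)*(p + 1)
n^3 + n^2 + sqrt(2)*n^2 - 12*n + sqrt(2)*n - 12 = (n + 1)*(n - 2*sqrt(2))*(n + 3*sqrt(2))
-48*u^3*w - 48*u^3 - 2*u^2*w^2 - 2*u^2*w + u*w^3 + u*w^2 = (-8*u + w)*(6*u + w)*(u*w + u)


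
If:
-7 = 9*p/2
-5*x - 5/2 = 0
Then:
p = -14/9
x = -1/2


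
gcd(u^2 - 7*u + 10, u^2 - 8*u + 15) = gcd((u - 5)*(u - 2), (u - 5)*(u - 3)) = u - 5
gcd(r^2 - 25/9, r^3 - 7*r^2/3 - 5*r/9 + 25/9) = r - 5/3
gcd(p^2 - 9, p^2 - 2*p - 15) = p + 3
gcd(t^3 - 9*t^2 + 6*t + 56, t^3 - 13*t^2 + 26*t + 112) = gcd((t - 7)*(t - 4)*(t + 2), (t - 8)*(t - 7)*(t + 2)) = t^2 - 5*t - 14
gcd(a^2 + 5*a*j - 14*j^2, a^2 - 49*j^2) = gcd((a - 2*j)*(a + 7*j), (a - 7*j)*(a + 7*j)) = a + 7*j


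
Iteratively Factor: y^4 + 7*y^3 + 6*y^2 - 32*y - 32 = (y - 2)*(y^3 + 9*y^2 + 24*y + 16) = (y - 2)*(y + 4)*(y^2 + 5*y + 4) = (y - 2)*(y + 4)^2*(y + 1)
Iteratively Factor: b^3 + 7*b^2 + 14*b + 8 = (b + 1)*(b^2 + 6*b + 8) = (b + 1)*(b + 2)*(b + 4)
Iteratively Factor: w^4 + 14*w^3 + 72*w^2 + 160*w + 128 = (w + 2)*(w^3 + 12*w^2 + 48*w + 64) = (w + 2)*(w + 4)*(w^2 + 8*w + 16) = (w + 2)*(w + 4)^2*(w + 4)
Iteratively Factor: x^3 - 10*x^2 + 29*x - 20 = (x - 1)*(x^2 - 9*x + 20) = (x - 5)*(x - 1)*(x - 4)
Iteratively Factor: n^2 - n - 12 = (n + 3)*(n - 4)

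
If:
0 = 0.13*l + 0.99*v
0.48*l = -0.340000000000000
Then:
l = -0.71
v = 0.09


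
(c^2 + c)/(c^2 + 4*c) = (c + 1)/(c + 4)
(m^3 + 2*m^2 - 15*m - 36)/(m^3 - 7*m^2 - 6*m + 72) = (m + 3)/(m - 6)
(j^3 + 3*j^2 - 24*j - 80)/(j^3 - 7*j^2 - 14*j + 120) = (j + 4)/(j - 6)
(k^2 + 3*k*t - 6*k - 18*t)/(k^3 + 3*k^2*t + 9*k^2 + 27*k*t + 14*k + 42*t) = (k - 6)/(k^2 + 9*k + 14)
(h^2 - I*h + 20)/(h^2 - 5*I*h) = (h + 4*I)/h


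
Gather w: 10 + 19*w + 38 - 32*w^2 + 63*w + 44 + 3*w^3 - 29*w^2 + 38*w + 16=3*w^3 - 61*w^2 + 120*w + 108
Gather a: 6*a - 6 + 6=6*a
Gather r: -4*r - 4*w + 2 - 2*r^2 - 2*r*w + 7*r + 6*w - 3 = -2*r^2 + r*(3 - 2*w) + 2*w - 1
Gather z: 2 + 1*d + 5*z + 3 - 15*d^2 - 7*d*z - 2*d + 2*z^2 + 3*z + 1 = -15*d^2 - d + 2*z^2 + z*(8 - 7*d) + 6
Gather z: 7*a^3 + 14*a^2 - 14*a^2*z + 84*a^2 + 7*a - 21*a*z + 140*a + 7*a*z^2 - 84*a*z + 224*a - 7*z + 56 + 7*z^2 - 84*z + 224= 7*a^3 + 98*a^2 + 371*a + z^2*(7*a + 7) + z*(-14*a^2 - 105*a - 91) + 280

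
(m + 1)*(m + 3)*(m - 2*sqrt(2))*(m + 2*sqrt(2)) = m^4 + 4*m^3 - 5*m^2 - 32*m - 24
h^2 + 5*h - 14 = (h - 2)*(h + 7)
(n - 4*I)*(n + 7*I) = n^2 + 3*I*n + 28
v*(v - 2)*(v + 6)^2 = v^4 + 10*v^3 + 12*v^2 - 72*v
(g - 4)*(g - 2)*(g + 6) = g^3 - 28*g + 48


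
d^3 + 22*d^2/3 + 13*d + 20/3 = (d + 1)*(d + 4/3)*(d + 5)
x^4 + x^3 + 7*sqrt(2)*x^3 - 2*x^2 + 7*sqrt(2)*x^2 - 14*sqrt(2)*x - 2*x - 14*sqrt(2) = (x + 1)*(x - sqrt(2))*(x + sqrt(2))*(x + 7*sqrt(2))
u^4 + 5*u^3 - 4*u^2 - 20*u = u*(u - 2)*(u + 2)*(u + 5)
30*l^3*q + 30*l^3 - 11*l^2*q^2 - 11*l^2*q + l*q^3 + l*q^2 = (-6*l + q)*(-5*l + q)*(l*q + l)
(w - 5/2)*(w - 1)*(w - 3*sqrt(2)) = w^3 - 3*sqrt(2)*w^2 - 7*w^2/2 + 5*w/2 + 21*sqrt(2)*w/2 - 15*sqrt(2)/2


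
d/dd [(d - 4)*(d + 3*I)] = 2*d - 4 + 3*I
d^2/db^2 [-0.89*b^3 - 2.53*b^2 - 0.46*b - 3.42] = -5.34*b - 5.06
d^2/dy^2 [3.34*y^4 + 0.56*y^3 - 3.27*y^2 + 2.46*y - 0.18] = 40.08*y^2 + 3.36*y - 6.54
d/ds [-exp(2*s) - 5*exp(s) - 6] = (-2*exp(s) - 5)*exp(s)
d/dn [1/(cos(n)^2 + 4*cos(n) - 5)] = 2*(cos(n) + 2)*sin(n)/(cos(n)^2 + 4*cos(n) - 5)^2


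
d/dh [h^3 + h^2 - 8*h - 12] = 3*h^2 + 2*h - 8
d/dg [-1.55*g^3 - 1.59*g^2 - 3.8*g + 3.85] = -4.65*g^2 - 3.18*g - 3.8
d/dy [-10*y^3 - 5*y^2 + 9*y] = -30*y^2 - 10*y + 9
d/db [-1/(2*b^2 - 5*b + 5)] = (4*b - 5)/(2*b^2 - 5*b + 5)^2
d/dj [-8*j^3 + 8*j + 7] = 8 - 24*j^2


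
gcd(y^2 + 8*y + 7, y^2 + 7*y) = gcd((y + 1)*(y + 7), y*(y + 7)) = y + 7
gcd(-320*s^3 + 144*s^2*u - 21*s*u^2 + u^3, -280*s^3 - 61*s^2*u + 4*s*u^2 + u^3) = 8*s - u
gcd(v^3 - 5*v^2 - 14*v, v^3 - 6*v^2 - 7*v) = v^2 - 7*v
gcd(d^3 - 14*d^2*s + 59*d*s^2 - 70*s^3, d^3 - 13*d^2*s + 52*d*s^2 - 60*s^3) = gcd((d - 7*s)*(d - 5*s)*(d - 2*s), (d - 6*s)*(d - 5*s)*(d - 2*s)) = d^2 - 7*d*s + 10*s^2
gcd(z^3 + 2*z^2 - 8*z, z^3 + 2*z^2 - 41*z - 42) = 1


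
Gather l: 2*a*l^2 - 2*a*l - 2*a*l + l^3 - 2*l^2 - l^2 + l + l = l^3 + l^2*(2*a - 3) + l*(2 - 4*a)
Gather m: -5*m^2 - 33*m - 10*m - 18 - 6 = -5*m^2 - 43*m - 24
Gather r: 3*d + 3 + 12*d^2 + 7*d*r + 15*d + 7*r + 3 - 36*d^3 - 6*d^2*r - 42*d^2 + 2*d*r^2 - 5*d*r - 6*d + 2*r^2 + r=-36*d^3 - 30*d^2 + 12*d + r^2*(2*d + 2) + r*(-6*d^2 + 2*d + 8) + 6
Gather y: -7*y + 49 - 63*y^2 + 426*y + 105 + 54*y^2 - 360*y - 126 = -9*y^2 + 59*y + 28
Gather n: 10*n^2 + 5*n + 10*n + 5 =10*n^2 + 15*n + 5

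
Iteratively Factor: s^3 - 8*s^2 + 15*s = (s - 3)*(s^2 - 5*s) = (s - 5)*(s - 3)*(s)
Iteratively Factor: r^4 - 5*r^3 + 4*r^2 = (r - 4)*(r^3 - r^2) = r*(r - 4)*(r^2 - r) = r*(r - 4)*(r - 1)*(r)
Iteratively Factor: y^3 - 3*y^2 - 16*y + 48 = (y - 3)*(y^2 - 16) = (y - 4)*(y - 3)*(y + 4)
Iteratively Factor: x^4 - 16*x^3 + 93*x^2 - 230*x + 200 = (x - 5)*(x^3 - 11*x^2 + 38*x - 40) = (x - 5)*(x - 4)*(x^2 - 7*x + 10) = (x - 5)*(x - 4)*(x - 2)*(x - 5)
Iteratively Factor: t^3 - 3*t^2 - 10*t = (t - 5)*(t^2 + 2*t) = (t - 5)*(t + 2)*(t)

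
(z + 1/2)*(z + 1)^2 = z^3 + 5*z^2/2 + 2*z + 1/2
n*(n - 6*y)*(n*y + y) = n^3*y - 6*n^2*y^2 + n^2*y - 6*n*y^2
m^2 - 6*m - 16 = (m - 8)*(m + 2)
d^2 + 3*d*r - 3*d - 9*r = (d - 3)*(d + 3*r)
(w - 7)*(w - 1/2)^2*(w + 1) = w^4 - 7*w^3 - 3*w^2/4 + 11*w/2 - 7/4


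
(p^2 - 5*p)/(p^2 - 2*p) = (p - 5)/(p - 2)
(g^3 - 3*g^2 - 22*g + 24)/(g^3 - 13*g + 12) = (g - 6)/(g - 3)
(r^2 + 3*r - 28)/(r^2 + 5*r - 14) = (r - 4)/(r - 2)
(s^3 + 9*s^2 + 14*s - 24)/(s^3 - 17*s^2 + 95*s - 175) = (s^3 + 9*s^2 + 14*s - 24)/(s^3 - 17*s^2 + 95*s - 175)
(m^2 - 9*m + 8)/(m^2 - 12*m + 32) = (m - 1)/(m - 4)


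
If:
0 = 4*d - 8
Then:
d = 2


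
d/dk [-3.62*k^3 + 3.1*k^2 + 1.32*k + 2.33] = -10.86*k^2 + 6.2*k + 1.32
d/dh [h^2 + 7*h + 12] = 2*h + 7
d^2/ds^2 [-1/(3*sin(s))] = (sin(s)^2 - 2)/(3*sin(s)^3)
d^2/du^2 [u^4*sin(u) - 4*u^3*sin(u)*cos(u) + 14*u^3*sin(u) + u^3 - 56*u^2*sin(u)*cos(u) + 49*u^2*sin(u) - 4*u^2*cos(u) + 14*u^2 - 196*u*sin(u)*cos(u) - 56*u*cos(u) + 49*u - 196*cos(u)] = -u^4*sin(u) - 14*u^3*sin(u) + 8*u^3*sin(2*u) + 8*u^3*cos(u) - 37*u^2*sin(u) + 112*u^2*sin(2*u) + 88*u^2*cos(u) - 24*u^2*cos(2*u) + 100*u*sin(u) + 380*u*sin(2*u) + 252*u*cos(u) - 224*u*cos(2*u) + 6*u + 210*sin(u) - 56*sin(2*u) + 188*cos(u) - 392*cos(2*u) + 28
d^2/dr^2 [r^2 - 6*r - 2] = 2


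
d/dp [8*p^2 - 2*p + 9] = 16*p - 2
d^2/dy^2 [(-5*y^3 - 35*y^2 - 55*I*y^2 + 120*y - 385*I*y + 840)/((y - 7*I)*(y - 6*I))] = (y^3*(2940 - 1680*I) + y^2*(-3780 - 30240*I) + y*(-22680 - 162540*I) - 757260 - 325080*I)/(y^6 - 39*I*y^5 - 633*y^4 + 5473*I*y^3 + 26586*y^2 - 68796*I*y - 74088)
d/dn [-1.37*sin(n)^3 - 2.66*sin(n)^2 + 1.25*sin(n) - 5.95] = (-4.11*sin(n)^2 - 5.32*sin(n) + 1.25)*cos(n)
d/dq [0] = 0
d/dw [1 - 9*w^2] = -18*w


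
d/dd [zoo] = 0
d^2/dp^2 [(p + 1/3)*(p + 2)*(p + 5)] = 6*p + 44/3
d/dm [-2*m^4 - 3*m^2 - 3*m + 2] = -8*m^3 - 6*m - 3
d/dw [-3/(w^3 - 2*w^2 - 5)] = 3*w*(3*w - 4)/(-w^3 + 2*w^2 + 5)^2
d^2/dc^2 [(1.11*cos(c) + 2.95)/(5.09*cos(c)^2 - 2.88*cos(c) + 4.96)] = (-0.0188772182333458*cos(c)^5 - 0.211357753726539*cos(c)^4 + 0.233284448425234*cos(c)^3 + 0.470096761087919*cos(c)^2 - 0.326276257891885*cos(c) - 0.044836225987315)/(0.0865630998267838*cos(c)^6 - 0.146936185167664*cos(c)^5 + 0.336195508586526*cos(c)^4 - 0.302047181197595*cos(c)^3 + 0.327608982826949*cos(c)^2 - 0.139526451303678*cos(c) + 0.0800985183410003)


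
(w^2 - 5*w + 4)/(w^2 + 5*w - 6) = (w - 4)/(w + 6)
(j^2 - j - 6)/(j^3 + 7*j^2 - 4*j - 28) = (j - 3)/(j^2 + 5*j - 14)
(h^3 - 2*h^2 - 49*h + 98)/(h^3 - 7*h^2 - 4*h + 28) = (h + 7)/(h + 2)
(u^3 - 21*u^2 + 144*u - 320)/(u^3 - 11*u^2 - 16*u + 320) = (u - 5)/(u + 5)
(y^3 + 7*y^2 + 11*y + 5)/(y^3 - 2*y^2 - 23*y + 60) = (y^2 + 2*y + 1)/(y^2 - 7*y + 12)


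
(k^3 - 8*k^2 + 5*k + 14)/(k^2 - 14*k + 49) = (k^2 - k - 2)/(k - 7)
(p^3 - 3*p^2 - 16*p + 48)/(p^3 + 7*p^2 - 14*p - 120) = (p^2 + p - 12)/(p^2 + 11*p + 30)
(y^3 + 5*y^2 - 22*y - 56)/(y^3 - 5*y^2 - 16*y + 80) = (y^2 + 9*y + 14)/(y^2 - y - 20)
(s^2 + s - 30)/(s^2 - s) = (s^2 + s - 30)/(s*(s - 1))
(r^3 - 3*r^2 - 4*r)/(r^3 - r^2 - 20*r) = (-r^2 + 3*r + 4)/(-r^2 + r + 20)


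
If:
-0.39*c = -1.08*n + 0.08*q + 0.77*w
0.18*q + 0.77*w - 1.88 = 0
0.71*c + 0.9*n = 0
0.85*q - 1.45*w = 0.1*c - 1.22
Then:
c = -1.37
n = 1.08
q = 1.84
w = 2.01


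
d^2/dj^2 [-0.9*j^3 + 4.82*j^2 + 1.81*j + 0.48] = 9.64 - 5.4*j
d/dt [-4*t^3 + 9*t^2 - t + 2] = -12*t^2 + 18*t - 1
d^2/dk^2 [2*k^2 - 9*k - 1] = 4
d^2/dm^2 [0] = 0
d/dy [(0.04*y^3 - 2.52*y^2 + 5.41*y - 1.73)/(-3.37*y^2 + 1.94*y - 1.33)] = (-0.1348*y^4 + 0.155200000000001*y^3 + 13.1833*y^2 - 4.957*y - 3.8391)/(11.3569*y^4 - 13.0756*y^3 + 12.7278*y^2 - 5.1604*y + 1.7689)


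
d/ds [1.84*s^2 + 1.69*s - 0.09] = 3.68*s + 1.69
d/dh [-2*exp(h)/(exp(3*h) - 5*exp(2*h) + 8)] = 2*((3*exp(h) - 10)*exp(2*h) - exp(3*h) + 5*exp(2*h) - 8)*exp(h)/(exp(3*h) - 5*exp(2*h) + 8)^2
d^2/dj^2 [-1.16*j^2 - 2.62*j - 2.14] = -2.32000000000000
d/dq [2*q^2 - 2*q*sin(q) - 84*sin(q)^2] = -2*q*cos(q) + 4*q - 2*sin(q) - 84*sin(2*q)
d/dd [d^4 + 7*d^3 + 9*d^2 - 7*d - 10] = 4*d^3 + 21*d^2 + 18*d - 7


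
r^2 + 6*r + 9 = (r + 3)^2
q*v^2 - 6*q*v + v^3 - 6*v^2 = v*(q + v)*(v - 6)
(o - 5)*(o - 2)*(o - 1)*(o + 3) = o^4 - 5*o^3 - 7*o^2 + 41*o - 30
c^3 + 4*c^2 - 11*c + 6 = (c - 1)^2*(c + 6)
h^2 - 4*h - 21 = (h - 7)*(h + 3)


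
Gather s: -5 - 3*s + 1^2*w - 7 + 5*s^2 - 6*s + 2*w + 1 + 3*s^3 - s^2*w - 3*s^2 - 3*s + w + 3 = 3*s^3 + s^2*(2 - w) - 12*s + 4*w - 8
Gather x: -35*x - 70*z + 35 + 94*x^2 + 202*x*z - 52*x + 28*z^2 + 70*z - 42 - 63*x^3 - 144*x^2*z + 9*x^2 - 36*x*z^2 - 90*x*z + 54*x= -63*x^3 + x^2*(103 - 144*z) + x*(-36*z^2 + 112*z - 33) + 28*z^2 - 7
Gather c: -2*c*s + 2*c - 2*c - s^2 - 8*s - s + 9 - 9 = -2*c*s - s^2 - 9*s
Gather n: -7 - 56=-63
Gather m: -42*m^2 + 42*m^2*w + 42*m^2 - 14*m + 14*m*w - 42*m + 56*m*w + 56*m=42*m^2*w + 70*m*w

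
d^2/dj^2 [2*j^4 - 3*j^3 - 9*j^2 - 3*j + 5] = 24*j^2 - 18*j - 18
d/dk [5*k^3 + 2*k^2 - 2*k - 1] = 15*k^2 + 4*k - 2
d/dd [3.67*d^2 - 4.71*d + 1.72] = 7.34*d - 4.71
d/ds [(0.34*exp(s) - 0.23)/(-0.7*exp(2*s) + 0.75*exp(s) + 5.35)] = (0.238*exp(2*s) - 0.322*exp(s) + 1.9915)*exp(s)/(0.49*exp(4*s) - 1.05*exp(3*s) - 6.9275*exp(2*s) + 8.025*exp(s) + 28.6225)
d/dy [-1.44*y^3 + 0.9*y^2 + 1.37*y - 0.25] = -4.32*y^2 + 1.8*y + 1.37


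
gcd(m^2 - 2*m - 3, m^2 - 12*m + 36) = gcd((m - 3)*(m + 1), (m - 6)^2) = 1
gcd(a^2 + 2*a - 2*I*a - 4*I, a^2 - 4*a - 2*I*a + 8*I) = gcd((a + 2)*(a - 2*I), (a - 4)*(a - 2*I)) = a - 2*I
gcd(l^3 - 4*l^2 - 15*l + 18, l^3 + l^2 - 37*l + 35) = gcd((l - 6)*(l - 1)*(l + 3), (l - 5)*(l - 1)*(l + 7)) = l - 1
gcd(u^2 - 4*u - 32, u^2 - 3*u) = 1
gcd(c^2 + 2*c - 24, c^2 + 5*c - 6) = c + 6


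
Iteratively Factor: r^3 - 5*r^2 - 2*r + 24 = (r + 2)*(r^2 - 7*r + 12) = (r - 3)*(r + 2)*(r - 4)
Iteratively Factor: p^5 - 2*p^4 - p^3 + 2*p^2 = (p + 1)*(p^4 - 3*p^3 + 2*p^2) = (p - 1)*(p + 1)*(p^3 - 2*p^2) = p*(p - 1)*(p + 1)*(p^2 - 2*p) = p^2*(p - 1)*(p + 1)*(p - 2)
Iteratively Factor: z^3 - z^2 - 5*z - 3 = (z - 3)*(z^2 + 2*z + 1) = (z - 3)*(z + 1)*(z + 1)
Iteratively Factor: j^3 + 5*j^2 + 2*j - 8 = (j + 2)*(j^2 + 3*j - 4) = (j - 1)*(j + 2)*(j + 4)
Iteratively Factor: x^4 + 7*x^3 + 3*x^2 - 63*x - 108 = (x - 3)*(x^3 + 10*x^2 + 33*x + 36) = (x - 3)*(x + 3)*(x^2 + 7*x + 12) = (x - 3)*(x + 3)^2*(x + 4)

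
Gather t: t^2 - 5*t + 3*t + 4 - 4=t^2 - 2*t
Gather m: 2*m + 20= 2*m + 20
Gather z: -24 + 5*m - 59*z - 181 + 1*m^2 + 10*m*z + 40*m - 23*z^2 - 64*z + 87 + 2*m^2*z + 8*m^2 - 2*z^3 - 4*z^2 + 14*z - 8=9*m^2 + 45*m - 2*z^3 - 27*z^2 + z*(2*m^2 + 10*m - 109) - 126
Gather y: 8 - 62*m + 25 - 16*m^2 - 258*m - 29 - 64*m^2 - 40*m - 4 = -80*m^2 - 360*m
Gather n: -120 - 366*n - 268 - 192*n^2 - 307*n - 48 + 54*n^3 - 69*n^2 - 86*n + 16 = 54*n^3 - 261*n^2 - 759*n - 420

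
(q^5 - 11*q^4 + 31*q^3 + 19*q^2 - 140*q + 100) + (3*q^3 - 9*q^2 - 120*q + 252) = q^5 - 11*q^4 + 34*q^3 + 10*q^2 - 260*q + 352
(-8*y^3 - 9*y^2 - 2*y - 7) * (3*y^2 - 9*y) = -24*y^5 + 45*y^4 + 75*y^3 - 3*y^2 + 63*y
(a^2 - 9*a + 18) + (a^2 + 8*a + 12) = 2*a^2 - a + 30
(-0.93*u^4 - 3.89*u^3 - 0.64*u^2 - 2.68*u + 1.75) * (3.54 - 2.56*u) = 2.3808*u^5 + 6.6662*u^4 - 12.1322*u^3 + 4.5952*u^2 - 13.9672*u + 6.195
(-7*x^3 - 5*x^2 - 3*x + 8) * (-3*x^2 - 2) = 21*x^5 + 15*x^4 + 23*x^3 - 14*x^2 + 6*x - 16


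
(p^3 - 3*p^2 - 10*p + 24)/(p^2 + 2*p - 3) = (p^2 - 6*p + 8)/(p - 1)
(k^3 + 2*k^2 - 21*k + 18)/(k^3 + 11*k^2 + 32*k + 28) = (k^3 + 2*k^2 - 21*k + 18)/(k^3 + 11*k^2 + 32*k + 28)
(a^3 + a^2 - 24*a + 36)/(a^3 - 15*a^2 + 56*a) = (a^3 + a^2 - 24*a + 36)/(a*(a^2 - 15*a + 56))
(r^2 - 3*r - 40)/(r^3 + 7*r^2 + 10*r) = (r - 8)/(r*(r + 2))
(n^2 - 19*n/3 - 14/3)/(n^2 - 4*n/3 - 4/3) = (n - 7)/(n - 2)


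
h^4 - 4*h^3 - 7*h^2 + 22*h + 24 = (h - 4)*(h - 3)*(h + 1)*(h + 2)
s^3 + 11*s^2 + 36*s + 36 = (s + 2)*(s + 3)*(s + 6)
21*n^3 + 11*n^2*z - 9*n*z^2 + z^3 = (-7*n + z)*(-3*n + z)*(n + z)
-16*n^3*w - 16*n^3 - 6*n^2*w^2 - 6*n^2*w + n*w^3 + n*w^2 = (-8*n + w)*(2*n + w)*(n*w + n)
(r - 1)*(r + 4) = r^2 + 3*r - 4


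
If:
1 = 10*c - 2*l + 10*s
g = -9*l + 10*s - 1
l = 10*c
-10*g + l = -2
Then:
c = -1/405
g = 16/81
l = -2/81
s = 79/810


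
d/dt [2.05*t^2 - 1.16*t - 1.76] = 4.1*t - 1.16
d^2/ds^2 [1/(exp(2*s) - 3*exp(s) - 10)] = ((3 - 4*exp(s))*(-exp(2*s) + 3*exp(s) + 10) - 2*(2*exp(s) - 3)^2*exp(s))*exp(s)/(-exp(2*s) + 3*exp(s) + 10)^3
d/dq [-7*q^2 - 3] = -14*q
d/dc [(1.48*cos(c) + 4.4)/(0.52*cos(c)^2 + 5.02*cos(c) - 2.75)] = (0.7696*cos(c)^2 + 4.576*cos(c) + 26.158)*sin(c)/(0.2704*cos(c)^4 + 5.2208*cos(c)^3 + 22.3404*cos(c)^2 - 27.61*cos(c) + 7.5625)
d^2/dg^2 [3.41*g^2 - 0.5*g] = 6.82000000000000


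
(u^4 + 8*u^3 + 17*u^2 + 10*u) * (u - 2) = u^5 + 6*u^4 + u^3 - 24*u^2 - 20*u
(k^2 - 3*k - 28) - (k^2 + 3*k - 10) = -6*k - 18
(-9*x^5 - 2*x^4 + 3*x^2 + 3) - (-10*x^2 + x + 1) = -9*x^5 - 2*x^4 + 13*x^2 - x + 2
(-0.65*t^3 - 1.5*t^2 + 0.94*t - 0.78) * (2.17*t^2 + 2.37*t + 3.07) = -1.4105*t^5 - 4.7955*t^4 - 3.5107*t^3 - 4.0698*t^2 + 1.0372*t - 2.3946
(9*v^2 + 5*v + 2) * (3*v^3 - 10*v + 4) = 27*v^5 + 15*v^4 - 84*v^3 - 14*v^2 + 8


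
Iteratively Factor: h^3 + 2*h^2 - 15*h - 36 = (h - 4)*(h^2 + 6*h + 9) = (h - 4)*(h + 3)*(h + 3)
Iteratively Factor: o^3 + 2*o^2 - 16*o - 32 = (o + 2)*(o^2 - 16) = (o + 2)*(o + 4)*(o - 4)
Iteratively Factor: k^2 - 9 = (k + 3)*(k - 3)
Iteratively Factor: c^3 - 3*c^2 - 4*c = (c)*(c^2 - 3*c - 4) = c*(c - 4)*(c + 1)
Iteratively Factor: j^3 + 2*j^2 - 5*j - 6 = (j + 3)*(j^2 - j - 2) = (j + 1)*(j + 3)*(j - 2)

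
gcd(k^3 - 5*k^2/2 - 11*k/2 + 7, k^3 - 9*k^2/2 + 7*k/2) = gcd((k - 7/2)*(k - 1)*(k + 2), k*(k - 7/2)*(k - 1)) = k^2 - 9*k/2 + 7/2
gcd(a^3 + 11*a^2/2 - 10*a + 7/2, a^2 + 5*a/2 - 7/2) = a - 1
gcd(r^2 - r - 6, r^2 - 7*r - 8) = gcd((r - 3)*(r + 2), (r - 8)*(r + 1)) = 1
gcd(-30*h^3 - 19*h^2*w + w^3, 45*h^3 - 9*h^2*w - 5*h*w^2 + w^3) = -15*h^2 - 2*h*w + w^2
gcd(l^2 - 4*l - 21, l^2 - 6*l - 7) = l - 7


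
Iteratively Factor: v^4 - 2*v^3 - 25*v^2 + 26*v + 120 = (v - 3)*(v^3 + v^2 - 22*v - 40) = (v - 3)*(v + 4)*(v^2 - 3*v - 10) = (v - 3)*(v + 2)*(v + 4)*(v - 5)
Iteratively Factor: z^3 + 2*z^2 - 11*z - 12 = (z + 4)*(z^2 - 2*z - 3) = (z + 1)*(z + 4)*(z - 3)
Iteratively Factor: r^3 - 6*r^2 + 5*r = (r - 1)*(r^2 - 5*r) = r*(r - 1)*(r - 5)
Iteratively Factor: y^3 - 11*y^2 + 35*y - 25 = (y - 1)*(y^2 - 10*y + 25) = (y - 5)*(y - 1)*(y - 5)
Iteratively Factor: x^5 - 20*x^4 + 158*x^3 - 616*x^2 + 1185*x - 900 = (x - 5)*(x^4 - 15*x^3 + 83*x^2 - 201*x + 180) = (x - 5)*(x - 3)*(x^3 - 12*x^2 + 47*x - 60) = (x - 5)*(x - 4)*(x - 3)*(x^2 - 8*x + 15) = (x - 5)*(x - 4)*(x - 3)^2*(x - 5)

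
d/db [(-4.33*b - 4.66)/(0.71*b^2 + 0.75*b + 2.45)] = (3.0743*b^2 + 6.6172*b - 7.1135)/(0.5041*b^4 + 1.065*b^3 + 4.0415*b^2 + 3.675*b + 6.0025)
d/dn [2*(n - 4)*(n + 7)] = 4*n + 6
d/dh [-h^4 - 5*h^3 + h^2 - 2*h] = -4*h^3 - 15*h^2 + 2*h - 2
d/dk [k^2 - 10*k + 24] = 2*k - 10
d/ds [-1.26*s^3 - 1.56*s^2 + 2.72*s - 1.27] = -3.78*s^2 - 3.12*s + 2.72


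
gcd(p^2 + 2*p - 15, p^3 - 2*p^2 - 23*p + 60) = p^2 + 2*p - 15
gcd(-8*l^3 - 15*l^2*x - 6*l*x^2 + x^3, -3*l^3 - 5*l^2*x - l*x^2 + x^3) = l^2 + 2*l*x + x^2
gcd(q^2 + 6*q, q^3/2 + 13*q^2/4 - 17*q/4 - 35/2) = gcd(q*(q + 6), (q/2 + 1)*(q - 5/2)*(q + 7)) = 1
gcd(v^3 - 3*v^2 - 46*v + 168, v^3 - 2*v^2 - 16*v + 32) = v - 4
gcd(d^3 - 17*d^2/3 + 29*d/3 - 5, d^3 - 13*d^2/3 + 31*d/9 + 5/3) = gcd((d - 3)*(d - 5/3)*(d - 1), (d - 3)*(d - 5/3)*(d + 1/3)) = d^2 - 14*d/3 + 5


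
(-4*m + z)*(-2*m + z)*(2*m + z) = 16*m^3 - 4*m^2*z - 4*m*z^2 + z^3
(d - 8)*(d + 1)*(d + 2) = d^3 - 5*d^2 - 22*d - 16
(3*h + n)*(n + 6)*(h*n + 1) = 3*h^2*n^2 + 18*h^2*n + h*n^3 + 6*h*n^2 + 3*h*n + 18*h + n^2 + 6*n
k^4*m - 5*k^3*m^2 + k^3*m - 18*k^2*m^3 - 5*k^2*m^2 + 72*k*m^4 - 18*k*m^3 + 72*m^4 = (k - 6*m)*(k - 3*m)*(k + 4*m)*(k*m + m)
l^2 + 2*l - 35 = (l - 5)*(l + 7)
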